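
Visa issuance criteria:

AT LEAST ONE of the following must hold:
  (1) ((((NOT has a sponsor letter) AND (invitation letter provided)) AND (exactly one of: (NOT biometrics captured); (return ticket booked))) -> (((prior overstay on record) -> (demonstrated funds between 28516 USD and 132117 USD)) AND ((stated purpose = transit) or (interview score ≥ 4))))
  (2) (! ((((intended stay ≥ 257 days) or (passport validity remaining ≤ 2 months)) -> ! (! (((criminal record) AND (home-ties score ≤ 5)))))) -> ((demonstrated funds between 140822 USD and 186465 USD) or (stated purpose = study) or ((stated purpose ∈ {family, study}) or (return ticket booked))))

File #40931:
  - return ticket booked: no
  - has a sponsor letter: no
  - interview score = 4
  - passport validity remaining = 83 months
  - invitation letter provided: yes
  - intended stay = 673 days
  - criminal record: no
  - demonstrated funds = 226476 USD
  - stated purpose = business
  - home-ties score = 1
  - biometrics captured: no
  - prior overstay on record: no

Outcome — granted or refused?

Granted

Atomic conditions:
  NOT has a sponsor letter: no → true
  invitation letter provided: yes → true
  NOT biometrics captured: no → true
  return ticket booked: no → false
  prior overstay on record: no → false
  demonstrated funds between 28516 USD and 132117 USD: 226476 in [28516, 132117] is false
  stated purpose = transit: business == transit is false
  interview score ≥ 4: 4 ≥ 4 is true
  intended stay ≥ 257 days: 673 ≥ 257 is true
  passport validity remaining ≤ 2 months: 83 ≤ 2 is false
  criminal record: no → false
  home-ties score ≤ 5: 1 ≤ 5 is true
  demonstrated funds between 140822 USD and 186465 USD: 226476 in [140822, 186465] is false
  stated purpose = study: business == study is false
  stated purpose ∈ {family, study}: business is not in the set → false
Combine:
[1.1.1] true AND true = true
[1.1.2] exactly-one(true, false) = true
[1.1] true AND true = true
[1.2.1] false → false (antecedent false ⇒ implication holds) = true
[1.2.2] false OR true = true
[1.2] true AND true = true
[1] true → true = true
[2.1.1.1] true OR false = true
[2.1.1.2.1.1] false AND true = false
[2.1.1.2.1] NOT false = true
[2.1.1.2] NOT true = false
[2.1.1] true → false = false
[2.1] NOT false = true
[2.2.3] false OR false = false
[2.2] false OR false OR false = false
[2] true → false = false
[root] true OR false = true
Overall: true → granted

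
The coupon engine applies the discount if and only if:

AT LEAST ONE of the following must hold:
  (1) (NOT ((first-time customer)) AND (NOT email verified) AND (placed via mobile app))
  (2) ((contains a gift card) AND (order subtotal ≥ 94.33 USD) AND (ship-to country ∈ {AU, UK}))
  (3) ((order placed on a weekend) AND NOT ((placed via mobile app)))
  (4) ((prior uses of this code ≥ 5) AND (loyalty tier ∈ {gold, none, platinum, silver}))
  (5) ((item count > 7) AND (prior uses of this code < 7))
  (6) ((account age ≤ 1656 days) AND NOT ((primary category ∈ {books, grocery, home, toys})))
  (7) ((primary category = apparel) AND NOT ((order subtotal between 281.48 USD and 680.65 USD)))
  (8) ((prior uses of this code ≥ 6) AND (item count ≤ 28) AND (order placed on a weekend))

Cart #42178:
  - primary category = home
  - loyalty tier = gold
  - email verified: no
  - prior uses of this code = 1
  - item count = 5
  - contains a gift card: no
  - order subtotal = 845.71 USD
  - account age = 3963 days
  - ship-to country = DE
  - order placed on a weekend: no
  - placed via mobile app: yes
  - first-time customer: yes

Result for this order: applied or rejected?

Atomic conditions:
  first-time customer: yes → true
  NOT email verified: no → true
  placed via mobile app: yes → true
  contains a gift card: no → false
  order subtotal ≥ 94.33 USD: 845.71 ≥ 94.33 is true
  ship-to country ∈ {AU, UK}: DE is not in the set → false
  order placed on a weekend: no → false
  prior uses of this code ≥ 5: 1 ≥ 5 is false
  loyalty tier ∈ {gold, none, platinum, silver}: gold is in the set → true
  item count > 7: 5 > 7 is false
  prior uses of this code < 7: 1 < 7 is true
  account age ≤ 1656 days: 3963 ≤ 1656 is false
  primary category ∈ {books, grocery, home, toys}: home is in the set → true
  primary category = apparel: home == apparel is false
  order subtotal between 281.48 USD and 680.65 USD: 845.71 in [281.48, 680.65] is false
  prior uses of this code ≥ 6: 1 ≥ 6 is false
  item count ≤ 28: 5 ≤ 28 is true
Combine:
[1.1] NOT true = false
[1] false AND true AND true = false
[2] false AND true AND false = false
[3.2] NOT true = false
[3] false AND false = false
[4] false AND true = false
[5] false AND true = false
[6.2] NOT true = false
[6] false AND false = false
[7.2] NOT false = true
[7] false AND true = false
[8] false AND true AND false = false
[root] false OR false OR false OR false OR false OR false OR false OR false = false
Overall: false → rejected

Rejected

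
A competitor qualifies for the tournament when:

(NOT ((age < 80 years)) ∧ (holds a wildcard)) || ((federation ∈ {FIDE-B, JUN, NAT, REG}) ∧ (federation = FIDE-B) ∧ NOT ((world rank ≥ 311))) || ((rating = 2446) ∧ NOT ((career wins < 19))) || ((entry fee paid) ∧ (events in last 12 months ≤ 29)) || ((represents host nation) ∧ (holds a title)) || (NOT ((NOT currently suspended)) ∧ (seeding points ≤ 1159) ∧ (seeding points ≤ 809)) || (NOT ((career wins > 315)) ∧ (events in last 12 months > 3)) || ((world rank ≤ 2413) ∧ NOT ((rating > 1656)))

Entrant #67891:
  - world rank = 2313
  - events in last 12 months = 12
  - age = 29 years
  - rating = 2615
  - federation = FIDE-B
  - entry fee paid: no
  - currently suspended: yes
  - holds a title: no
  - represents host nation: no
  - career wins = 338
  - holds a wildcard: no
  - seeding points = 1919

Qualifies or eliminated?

Eliminated

Atomic conditions:
  age < 80 years: 29 < 80 is true
  holds a wildcard: no → false
  federation ∈ {FIDE-B, JUN, NAT, REG}: FIDE-B is in the set → true
  federation = FIDE-B: FIDE-B == FIDE-B is true
  world rank ≥ 311: 2313 ≥ 311 is true
  rating = 2446: 2615 == 2446 is false
  career wins < 19: 338 < 19 is false
  entry fee paid: no → false
  events in last 12 months ≤ 29: 12 ≤ 29 is true
  represents host nation: no → false
  holds a title: no → false
  NOT currently suspended: yes → false
  seeding points ≤ 1159: 1919 ≤ 1159 is false
  seeding points ≤ 809: 1919 ≤ 809 is false
  career wins > 315: 338 > 315 is true
  events in last 12 months > 3: 12 > 3 is true
  world rank ≤ 2413: 2313 ≤ 2413 is true
  rating > 1656: 2615 > 1656 is true
Combine:
[1.1] NOT true = false
[1] false AND false = false
[2.3] NOT true = false
[2] true AND true AND false = false
[3.2] NOT false = true
[3] false AND true = false
[4] false AND true = false
[5] false AND false = false
[6.1] NOT false = true
[6] true AND false AND false = false
[7.1] NOT true = false
[7] false AND true = false
[8.2] NOT true = false
[8] true AND false = false
[root] false OR false OR false OR false OR false OR false OR false OR false = false
Overall: false → eliminated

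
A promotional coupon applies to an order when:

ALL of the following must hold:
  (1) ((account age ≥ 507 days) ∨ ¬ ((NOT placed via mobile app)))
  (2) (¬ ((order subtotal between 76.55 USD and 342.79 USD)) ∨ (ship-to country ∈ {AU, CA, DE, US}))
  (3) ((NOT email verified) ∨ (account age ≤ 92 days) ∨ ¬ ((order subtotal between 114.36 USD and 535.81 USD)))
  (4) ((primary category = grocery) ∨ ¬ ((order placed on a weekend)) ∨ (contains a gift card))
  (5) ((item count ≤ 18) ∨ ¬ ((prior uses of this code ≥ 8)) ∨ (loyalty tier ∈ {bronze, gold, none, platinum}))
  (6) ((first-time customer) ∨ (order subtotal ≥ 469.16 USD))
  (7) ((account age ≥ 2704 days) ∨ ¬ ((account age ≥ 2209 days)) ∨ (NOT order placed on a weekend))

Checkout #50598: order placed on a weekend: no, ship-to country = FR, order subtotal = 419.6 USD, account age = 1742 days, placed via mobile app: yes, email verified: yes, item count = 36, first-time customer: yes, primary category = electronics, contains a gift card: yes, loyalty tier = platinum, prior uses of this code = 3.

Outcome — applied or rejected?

Rejected

Atomic conditions:
  account age ≥ 507 days: 1742 ≥ 507 is true
  NOT placed via mobile app: yes → false
  order subtotal between 76.55 USD and 342.79 USD: 419.6 in [76.55, 342.79] is false
  ship-to country ∈ {AU, CA, DE, US}: FR is not in the set → false
  NOT email verified: yes → false
  account age ≤ 92 days: 1742 ≤ 92 is false
  order subtotal between 114.36 USD and 535.81 USD: 419.6 in [114.36, 535.81] is true
  primary category = grocery: electronics == grocery is false
  order placed on a weekend: no → false
  contains a gift card: yes → true
  item count ≤ 18: 36 ≤ 18 is false
  prior uses of this code ≥ 8: 3 ≥ 8 is false
  loyalty tier ∈ {bronze, gold, none, platinum}: platinum is in the set → true
  first-time customer: yes → true
  order subtotal ≥ 469.16 USD: 419.6 ≥ 469.16 is false
  account age ≥ 2704 days: 1742 ≥ 2704 is false
  account age ≥ 2209 days: 1742 ≥ 2209 is false
  NOT order placed on a weekend: no → true
Combine:
[1.2] NOT false = true
[1] true OR true = true
[2.1] NOT false = true
[2] true OR false = true
[3.3] NOT true = false
[3] false OR false OR false = false
[4.2] NOT false = true
[4] false OR true OR true = true
[5.2] NOT false = true
[5] false OR true OR true = true
[6] true OR false = true
[7.2] NOT false = true
[7] false OR true OR true = true
[root] true AND true AND false AND true AND true AND true AND true = false
Overall: false → rejected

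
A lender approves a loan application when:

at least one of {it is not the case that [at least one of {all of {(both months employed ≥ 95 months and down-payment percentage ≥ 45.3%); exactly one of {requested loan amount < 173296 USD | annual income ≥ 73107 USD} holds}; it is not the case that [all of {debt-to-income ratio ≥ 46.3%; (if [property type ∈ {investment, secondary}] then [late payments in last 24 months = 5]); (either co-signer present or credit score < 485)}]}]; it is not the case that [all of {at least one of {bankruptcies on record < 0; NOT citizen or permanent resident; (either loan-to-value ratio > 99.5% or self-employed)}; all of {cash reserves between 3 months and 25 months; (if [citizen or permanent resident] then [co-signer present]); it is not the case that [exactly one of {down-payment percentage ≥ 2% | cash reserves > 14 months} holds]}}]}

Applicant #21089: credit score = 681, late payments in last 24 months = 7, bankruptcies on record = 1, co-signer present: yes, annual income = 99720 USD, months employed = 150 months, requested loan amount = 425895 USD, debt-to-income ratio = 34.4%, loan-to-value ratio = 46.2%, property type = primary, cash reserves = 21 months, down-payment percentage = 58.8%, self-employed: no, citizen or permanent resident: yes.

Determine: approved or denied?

Atomic conditions:
  months employed ≥ 95 months: 150 ≥ 95 is true
  down-payment percentage ≥ 45.3%: 58.8 ≥ 45.3 is true
  requested loan amount < 173296 USD: 425895 < 173296 is false
  annual income ≥ 73107 USD: 99720 ≥ 73107 is true
  debt-to-income ratio ≥ 46.3%: 34.4 ≥ 46.3 is false
  property type ∈ {investment, secondary}: primary is not in the set → false
  late payments in last 24 months = 5: 7 == 5 is false
  co-signer present: yes → true
  credit score < 485: 681 < 485 is false
  bankruptcies on record < 0: 1 < 0 is false
  NOT citizen or permanent resident: yes → false
  loan-to-value ratio > 99.5%: 46.2 > 99.5 is false
  self-employed: no → false
  cash reserves between 3 months and 25 months: 21 in [3, 25] is true
  citizen or permanent resident: yes → true
  down-payment percentage ≥ 2%: 58.8 ≥ 2 is true
  cash reserves > 14 months: 21 > 14 is true
Combine:
[1.1.1.1] true AND true = true
[1.1.1.2] exactly-one(false, true) = true
[1.1.1] true AND true = true
[1.1.2.1.2] false → false (antecedent false ⇒ implication holds) = true
[1.1.2.1.3] true OR false = true
[1.1.2.1] false AND true AND true = false
[1.1.2] NOT false = true
[1.1] true OR true = true
[1] NOT true = false
[2.1.1.3] false OR false = false
[2.1.1] false OR false OR false = false
[2.1.2.2] true → true = true
[2.1.2.3.1] exactly-one(true, true) = false
[2.1.2.3] NOT false = true
[2.1.2] true AND true AND true = true
[2.1] false AND true = false
[2] NOT false = true
[root] false OR true = true
Overall: true → approved

Approved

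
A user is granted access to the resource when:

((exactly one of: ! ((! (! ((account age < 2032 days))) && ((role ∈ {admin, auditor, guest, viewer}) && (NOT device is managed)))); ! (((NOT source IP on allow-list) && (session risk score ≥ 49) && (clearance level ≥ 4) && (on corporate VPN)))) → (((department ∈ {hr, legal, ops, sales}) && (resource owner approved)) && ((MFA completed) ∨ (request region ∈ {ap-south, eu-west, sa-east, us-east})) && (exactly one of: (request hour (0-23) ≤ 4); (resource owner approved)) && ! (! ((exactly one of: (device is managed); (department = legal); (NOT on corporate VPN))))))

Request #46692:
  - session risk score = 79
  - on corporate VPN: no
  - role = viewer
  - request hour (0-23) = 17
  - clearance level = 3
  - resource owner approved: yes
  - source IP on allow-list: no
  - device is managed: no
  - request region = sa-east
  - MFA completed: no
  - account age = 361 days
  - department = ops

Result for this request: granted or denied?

Granted

Atomic conditions:
  account age < 2032 days: 361 < 2032 is true
  role ∈ {admin, auditor, guest, viewer}: viewer is in the set → true
  NOT device is managed: no → true
  NOT source IP on allow-list: no → true
  session risk score ≥ 49: 79 ≥ 49 is true
  clearance level ≥ 4: 3 ≥ 4 is false
  on corporate VPN: no → false
  department ∈ {hr, legal, ops, sales}: ops is in the set → true
  resource owner approved: yes → true
  MFA completed: no → false
  request region ∈ {ap-south, eu-west, sa-east, us-east}: sa-east is in the set → true
  request hour (0-23) ≤ 4: 17 ≤ 4 is false
  device is managed: no → false
  department = legal: ops == legal is false
  NOT on corporate VPN: no → true
Combine:
[1.1.1.1.1] NOT true = false
[1.1.1.1] NOT false = true
[1.1.1.2] true AND true = true
[1.1.1] true AND true = true
[1.1] NOT true = false
[1.2.1] true AND true AND false AND false = false
[1.2] NOT false = true
[1] exactly-one(false, true) = true
[2.1] true AND true = true
[2.2] false OR true = true
[2.3] exactly-one(false, true) = true
[2.4.1.1] exactly-one(false, false, true) = true
[2.4.1] NOT true = false
[2.4] NOT false = true
[2] true AND true AND true AND true = true
[root] true → true = true
Overall: true → granted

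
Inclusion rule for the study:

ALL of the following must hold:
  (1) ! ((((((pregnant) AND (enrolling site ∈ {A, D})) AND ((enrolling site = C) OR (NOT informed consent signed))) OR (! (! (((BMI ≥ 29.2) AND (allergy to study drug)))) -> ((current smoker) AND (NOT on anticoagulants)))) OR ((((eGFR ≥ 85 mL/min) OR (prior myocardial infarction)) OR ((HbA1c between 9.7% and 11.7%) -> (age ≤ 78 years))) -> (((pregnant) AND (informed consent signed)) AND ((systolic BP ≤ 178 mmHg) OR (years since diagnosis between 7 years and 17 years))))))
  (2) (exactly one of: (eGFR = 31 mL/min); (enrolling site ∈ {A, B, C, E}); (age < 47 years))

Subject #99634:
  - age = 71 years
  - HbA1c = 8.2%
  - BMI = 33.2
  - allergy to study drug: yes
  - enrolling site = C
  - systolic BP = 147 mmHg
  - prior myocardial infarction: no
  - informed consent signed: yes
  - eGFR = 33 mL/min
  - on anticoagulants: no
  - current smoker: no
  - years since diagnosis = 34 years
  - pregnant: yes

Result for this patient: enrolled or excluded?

Excluded

Atomic conditions:
  pregnant: yes → true
  enrolling site ∈ {A, D}: C is not in the set → false
  enrolling site = C: C == C is true
  NOT informed consent signed: yes → false
  BMI ≥ 29.2: 33.2 ≥ 29.2 is true
  allergy to study drug: yes → true
  current smoker: no → false
  NOT on anticoagulants: no → true
  eGFR ≥ 85 mL/min: 33 ≥ 85 is false
  prior myocardial infarction: no → false
  HbA1c between 9.7% and 11.7%: 8.2 in [9.7, 11.7] is false
  age ≤ 78 years: 71 ≤ 78 is true
  informed consent signed: yes → true
  systolic BP ≤ 178 mmHg: 147 ≤ 178 is true
  years since diagnosis between 7 years and 17 years: 34 in [7, 17] is false
  eGFR = 31 mL/min: 33 == 31 is false
  enrolling site ∈ {A, B, C, E}: C is in the set → true
  age < 47 years: 71 < 47 is false
Combine:
[1.1.1.1.1] true AND false = false
[1.1.1.1.2] true OR false = true
[1.1.1.1] false AND true = false
[1.1.1.2.1.1.1] true AND true = true
[1.1.1.2.1.1] NOT true = false
[1.1.1.2.1] NOT false = true
[1.1.1.2.2] false AND true = false
[1.1.1.2] true → false = false
[1.1.1] false OR false = false
[1.1.2.1.1] false OR false = false
[1.1.2.1.2] false → true (antecedent false ⇒ implication holds) = true
[1.1.2.1] false OR true = true
[1.1.2.2.1] true AND true = true
[1.1.2.2.2] true OR false = true
[1.1.2.2] true AND true = true
[1.1.2] true → true = true
[1.1] false OR true = true
[1] NOT true = false
[2] exactly-one(false, true, false) = true
[root] false AND true = false
Overall: false → excluded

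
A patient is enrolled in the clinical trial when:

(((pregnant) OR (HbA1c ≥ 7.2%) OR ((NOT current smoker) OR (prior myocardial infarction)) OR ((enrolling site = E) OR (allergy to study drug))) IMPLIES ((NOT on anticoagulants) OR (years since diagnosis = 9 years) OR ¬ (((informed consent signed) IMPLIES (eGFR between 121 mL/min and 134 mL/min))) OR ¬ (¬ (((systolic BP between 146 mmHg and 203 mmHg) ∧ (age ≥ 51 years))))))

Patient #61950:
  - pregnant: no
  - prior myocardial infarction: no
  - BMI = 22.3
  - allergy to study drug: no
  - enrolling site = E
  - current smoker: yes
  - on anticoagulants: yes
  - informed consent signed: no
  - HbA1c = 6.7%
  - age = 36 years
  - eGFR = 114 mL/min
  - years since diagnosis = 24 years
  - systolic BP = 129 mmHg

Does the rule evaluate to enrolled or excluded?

Excluded

Atomic conditions:
  pregnant: no → false
  HbA1c ≥ 7.2%: 6.7 ≥ 7.2 is false
  NOT current smoker: yes → false
  prior myocardial infarction: no → false
  enrolling site = E: E == E is true
  allergy to study drug: no → false
  NOT on anticoagulants: yes → false
  years since diagnosis = 9 years: 24 == 9 is false
  informed consent signed: no → false
  eGFR between 121 mL/min and 134 mL/min: 114 in [121, 134] is false
  systolic BP between 146 mmHg and 203 mmHg: 129 in [146, 203] is false
  age ≥ 51 years: 36 ≥ 51 is false
Combine:
[1.3] false OR false = false
[1.4] true OR false = true
[1] false OR false OR false OR true = true
[2.3.1] false → false (antecedent false ⇒ implication holds) = true
[2.3] NOT true = false
[2.4.1.1] false AND false = false
[2.4.1] NOT false = true
[2.4] NOT true = false
[2] false OR false OR false OR false = false
[root] true → false = false
Overall: false → excluded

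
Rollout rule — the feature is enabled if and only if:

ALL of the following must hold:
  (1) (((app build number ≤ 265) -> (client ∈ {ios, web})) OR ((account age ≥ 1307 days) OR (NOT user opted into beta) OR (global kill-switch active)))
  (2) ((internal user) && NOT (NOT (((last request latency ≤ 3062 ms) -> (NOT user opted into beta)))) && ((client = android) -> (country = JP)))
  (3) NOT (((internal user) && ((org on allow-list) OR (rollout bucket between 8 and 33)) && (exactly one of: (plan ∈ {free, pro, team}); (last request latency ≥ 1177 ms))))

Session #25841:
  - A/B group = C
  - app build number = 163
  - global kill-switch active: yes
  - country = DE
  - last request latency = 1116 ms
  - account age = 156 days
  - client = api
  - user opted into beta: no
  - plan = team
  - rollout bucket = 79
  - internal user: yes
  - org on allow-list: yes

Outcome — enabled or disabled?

Atomic conditions:
  app build number ≤ 265: 163 ≤ 265 is true
  client ∈ {ios, web}: api is not in the set → false
  account age ≥ 1307 days: 156 ≥ 1307 is false
  NOT user opted into beta: no → true
  global kill-switch active: yes → true
  internal user: yes → true
  last request latency ≤ 3062 ms: 1116 ≤ 3062 is true
  client = android: api == android is false
  country = JP: DE == JP is false
  org on allow-list: yes → true
  rollout bucket between 8 and 33: 79 in [8, 33] is false
  plan ∈ {free, pro, team}: team is in the set → true
  last request latency ≥ 1177 ms: 1116 ≥ 1177 is false
Combine:
[1.1] true → false = false
[1.2] false OR true OR true = true
[1] false OR true = true
[2.2.1.1] true → true = true
[2.2.1] NOT true = false
[2.2] NOT false = true
[2.3] false → false (antecedent false ⇒ implication holds) = true
[2] true AND true AND true = true
[3.1.2] true OR false = true
[3.1.3] exactly-one(true, false) = true
[3.1] true AND true AND true = true
[3] NOT true = false
[root] true AND true AND false = false
Overall: false → disabled

Disabled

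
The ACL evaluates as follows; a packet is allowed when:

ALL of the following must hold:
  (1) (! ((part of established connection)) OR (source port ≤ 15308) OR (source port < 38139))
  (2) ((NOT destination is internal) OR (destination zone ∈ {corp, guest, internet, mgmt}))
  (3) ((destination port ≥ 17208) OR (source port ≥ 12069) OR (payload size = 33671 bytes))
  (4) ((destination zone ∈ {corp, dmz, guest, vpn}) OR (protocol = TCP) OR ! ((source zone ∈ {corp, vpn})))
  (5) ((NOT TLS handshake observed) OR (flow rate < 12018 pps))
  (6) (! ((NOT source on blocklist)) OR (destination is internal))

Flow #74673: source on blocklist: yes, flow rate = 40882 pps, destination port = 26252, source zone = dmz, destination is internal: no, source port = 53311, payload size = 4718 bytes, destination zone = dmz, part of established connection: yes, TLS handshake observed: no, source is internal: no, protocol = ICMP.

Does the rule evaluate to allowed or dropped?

Atomic conditions:
  part of established connection: yes → true
  source port ≤ 15308: 53311 ≤ 15308 is false
  source port < 38139: 53311 < 38139 is false
  NOT destination is internal: no → true
  destination zone ∈ {corp, guest, internet, mgmt}: dmz is not in the set → false
  destination port ≥ 17208: 26252 ≥ 17208 is true
  source port ≥ 12069: 53311 ≥ 12069 is true
  payload size = 33671 bytes: 4718 == 33671 is false
  destination zone ∈ {corp, dmz, guest, vpn}: dmz is in the set → true
  protocol = TCP: ICMP == TCP is false
  source zone ∈ {corp, vpn}: dmz is not in the set → false
  NOT TLS handshake observed: no → true
  flow rate < 12018 pps: 40882 < 12018 is false
  NOT source on blocklist: yes → false
  destination is internal: no → false
Combine:
[1.1] NOT true = false
[1] false OR false OR false = false
[2] true OR false = true
[3] true OR true OR false = true
[4.3] NOT false = true
[4] true OR false OR true = true
[5] true OR false = true
[6.1] NOT false = true
[6] true OR false = true
[root] false AND true AND true AND true AND true AND true = false
Overall: false → dropped

Dropped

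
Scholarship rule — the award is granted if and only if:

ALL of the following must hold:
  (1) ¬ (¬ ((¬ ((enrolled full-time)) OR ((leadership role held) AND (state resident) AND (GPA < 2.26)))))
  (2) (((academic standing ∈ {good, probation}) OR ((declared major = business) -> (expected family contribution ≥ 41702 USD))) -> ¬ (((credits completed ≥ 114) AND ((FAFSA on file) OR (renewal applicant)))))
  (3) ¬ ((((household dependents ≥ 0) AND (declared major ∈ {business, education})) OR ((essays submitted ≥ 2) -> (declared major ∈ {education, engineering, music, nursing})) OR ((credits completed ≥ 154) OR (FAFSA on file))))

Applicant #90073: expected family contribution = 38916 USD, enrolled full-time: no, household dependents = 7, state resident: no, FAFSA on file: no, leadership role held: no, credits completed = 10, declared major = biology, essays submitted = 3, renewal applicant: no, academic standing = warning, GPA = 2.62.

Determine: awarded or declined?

Atomic conditions:
  enrolled full-time: no → false
  leadership role held: no → false
  state resident: no → false
  GPA < 2.26: 2.62 < 2.26 is false
  academic standing ∈ {good, probation}: warning is not in the set → false
  declared major = business: biology == business is false
  expected family contribution ≥ 41702 USD: 38916 ≥ 41702 is false
  credits completed ≥ 114: 10 ≥ 114 is false
  FAFSA on file: no → false
  renewal applicant: no → false
  household dependents ≥ 0: 7 ≥ 0 is true
  declared major ∈ {business, education}: biology is not in the set → false
  essays submitted ≥ 2: 3 ≥ 2 is true
  declared major ∈ {education, engineering, music, nursing}: biology is not in the set → false
  credits completed ≥ 154: 10 ≥ 154 is false
Combine:
[1.1.1.1] NOT false = true
[1.1.1.2] false AND false AND false = false
[1.1.1] true OR false = true
[1.1] NOT true = false
[1] NOT false = true
[2.1.2] false → false (antecedent false ⇒ implication holds) = true
[2.1] false OR true = true
[2.2.1.2] false OR false = false
[2.2.1] false AND false = false
[2.2] NOT false = true
[2] true → true = true
[3.1.1] true AND false = false
[3.1.2] true → false = false
[3.1.3] false OR false = false
[3.1] false OR false OR false = false
[3] NOT false = true
[root] true AND true AND true = true
Overall: true → awarded

Awarded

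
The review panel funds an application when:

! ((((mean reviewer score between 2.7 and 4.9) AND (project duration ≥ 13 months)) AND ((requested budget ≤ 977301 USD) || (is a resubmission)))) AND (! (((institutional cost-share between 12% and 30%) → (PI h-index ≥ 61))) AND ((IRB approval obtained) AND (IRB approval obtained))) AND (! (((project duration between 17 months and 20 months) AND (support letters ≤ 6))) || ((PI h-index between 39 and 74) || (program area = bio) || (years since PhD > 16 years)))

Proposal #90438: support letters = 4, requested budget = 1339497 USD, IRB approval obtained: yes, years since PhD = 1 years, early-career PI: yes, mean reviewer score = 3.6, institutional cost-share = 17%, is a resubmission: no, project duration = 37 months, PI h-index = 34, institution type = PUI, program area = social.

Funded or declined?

Atomic conditions:
  mean reviewer score between 2.7 and 4.9: 3.6 in [2.7, 4.9] is true
  project duration ≥ 13 months: 37 ≥ 13 is true
  requested budget ≤ 977301 USD: 1339497 ≤ 977301 is false
  is a resubmission: no → false
  institutional cost-share between 12% and 30%: 17 in [12, 30] is true
  PI h-index ≥ 61: 34 ≥ 61 is false
  IRB approval obtained: yes → true
  project duration between 17 months and 20 months: 37 in [17, 20] is false
  support letters ≤ 6: 4 ≤ 6 is true
  PI h-index between 39 and 74: 34 in [39, 74] is false
  program area = bio: social == bio is false
  years since PhD > 16 years: 1 > 16 is false
Combine:
[1.1.1] true AND true = true
[1.1.2] false OR false = false
[1.1] true AND false = false
[1] NOT false = true
[2.1.1] true → false = false
[2.1] NOT false = true
[2.2] true AND true = true
[2] true AND true = true
[3.1.1] false AND true = false
[3.1] NOT false = true
[3.2] false OR false OR false = false
[3] true OR false = true
[root] true AND true AND true = true
Overall: true → funded

Funded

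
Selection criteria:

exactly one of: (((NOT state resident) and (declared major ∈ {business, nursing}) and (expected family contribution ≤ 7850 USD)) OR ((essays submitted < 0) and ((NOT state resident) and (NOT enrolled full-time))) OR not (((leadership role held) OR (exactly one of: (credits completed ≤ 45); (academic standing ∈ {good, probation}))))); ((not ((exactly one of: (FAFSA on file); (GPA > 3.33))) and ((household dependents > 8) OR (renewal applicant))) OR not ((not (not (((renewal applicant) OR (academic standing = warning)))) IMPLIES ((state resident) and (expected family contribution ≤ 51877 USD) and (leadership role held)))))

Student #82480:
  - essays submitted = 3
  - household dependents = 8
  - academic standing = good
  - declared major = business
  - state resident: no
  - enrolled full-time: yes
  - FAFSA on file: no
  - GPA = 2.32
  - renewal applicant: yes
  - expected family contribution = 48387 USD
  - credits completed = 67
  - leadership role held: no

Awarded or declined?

Awarded

Atomic conditions:
  NOT state resident: no → true
  declared major ∈ {business, nursing}: business is in the set → true
  expected family contribution ≤ 7850 USD: 48387 ≤ 7850 is false
  essays submitted < 0: 3 < 0 is false
  NOT enrolled full-time: yes → false
  leadership role held: no → false
  credits completed ≤ 45: 67 ≤ 45 is false
  academic standing ∈ {good, probation}: good is in the set → true
  FAFSA on file: no → false
  GPA > 3.33: 2.32 > 3.33 is false
  household dependents > 8: 8 > 8 is false
  renewal applicant: yes → true
  academic standing = warning: good == warning is false
  state resident: no → false
  expected family contribution ≤ 51877 USD: 48387 ≤ 51877 is true
Combine:
[1.1] true AND true AND false = false
[1.2.2] true AND false = false
[1.2] false AND false = false
[1.3.1.2] exactly-one(false, true) = true
[1.3.1] false OR true = true
[1.3] NOT true = false
[1] false OR false OR false = false
[2.1.1.1] exactly-one(false, false) = false
[2.1.1] NOT false = true
[2.1.2] false OR true = true
[2.1] true AND true = true
[2.2.1.1.1.1] true OR false = true
[2.2.1.1.1] NOT true = false
[2.2.1.1] NOT false = true
[2.2.1.2] false AND true AND false = false
[2.2.1] true → false = false
[2.2] NOT false = true
[2] true OR true = true
[root] exactly-one(false, true) = true
Overall: true → awarded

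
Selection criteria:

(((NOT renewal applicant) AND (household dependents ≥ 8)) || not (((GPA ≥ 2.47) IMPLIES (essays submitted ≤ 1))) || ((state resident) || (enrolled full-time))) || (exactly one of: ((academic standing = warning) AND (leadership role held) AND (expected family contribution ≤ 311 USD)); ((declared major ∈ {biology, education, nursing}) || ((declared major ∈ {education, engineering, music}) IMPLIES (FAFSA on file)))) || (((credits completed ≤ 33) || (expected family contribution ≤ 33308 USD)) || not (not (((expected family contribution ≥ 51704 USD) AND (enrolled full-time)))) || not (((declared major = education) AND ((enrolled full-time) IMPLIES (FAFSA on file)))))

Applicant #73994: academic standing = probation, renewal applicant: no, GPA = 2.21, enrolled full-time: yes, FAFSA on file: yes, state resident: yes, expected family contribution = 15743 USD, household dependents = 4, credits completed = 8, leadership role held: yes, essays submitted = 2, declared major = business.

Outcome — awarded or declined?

Awarded

Atomic conditions:
  NOT renewal applicant: no → true
  household dependents ≥ 8: 4 ≥ 8 is false
  GPA ≥ 2.47: 2.21 ≥ 2.47 is false
  essays submitted ≤ 1: 2 ≤ 1 is false
  state resident: yes → true
  enrolled full-time: yes → true
  academic standing = warning: probation == warning is false
  leadership role held: yes → true
  expected family contribution ≤ 311 USD: 15743 ≤ 311 is false
  declared major ∈ {biology, education, nursing}: business is not in the set → false
  declared major ∈ {education, engineering, music}: business is not in the set → false
  FAFSA on file: yes → true
  credits completed ≤ 33: 8 ≤ 33 is true
  expected family contribution ≤ 33308 USD: 15743 ≤ 33308 is true
  expected family contribution ≥ 51704 USD: 15743 ≥ 51704 is false
  declared major = education: business == education is false
Combine:
[1.1] true AND false = false
[1.2.1] false → false (antecedent false ⇒ implication holds) = true
[1.2] NOT true = false
[1.3] true OR true = true
[1] false OR false OR true = true
[2.1] false AND true AND false = false
[2.2.2] false → true (antecedent false ⇒ implication holds) = true
[2.2] false OR true = true
[2] exactly-one(false, true) = true
[3.1] true OR true = true
[3.2.1.1] false AND true = false
[3.2.1] NOT false = true
[3.2] NOT true = false
[3.3.1.2] true → true = true
[3.3.1] false AND true = false
[3.3] NOT false = true
[3] true OR false OR true = true
[root] true OR true OR true = true
Overall: true → awarded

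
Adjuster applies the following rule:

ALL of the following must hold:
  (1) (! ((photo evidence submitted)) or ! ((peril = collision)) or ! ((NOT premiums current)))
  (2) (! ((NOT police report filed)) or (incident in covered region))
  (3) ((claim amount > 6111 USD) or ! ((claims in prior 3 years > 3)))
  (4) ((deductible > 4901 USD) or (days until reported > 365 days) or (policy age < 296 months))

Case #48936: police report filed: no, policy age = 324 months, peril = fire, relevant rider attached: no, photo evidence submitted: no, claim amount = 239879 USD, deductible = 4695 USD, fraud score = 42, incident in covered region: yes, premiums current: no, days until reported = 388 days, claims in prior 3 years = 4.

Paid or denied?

Atomic conditions:
  photo evidence submitted: no → false
  peril = collision: fire == collision is false
  NOT premiums current: no → true
  NOT police report filed: no → true
  incident in covered region: yes → true
  claim amount > 6111 USD: 239879 > 6111 is true
  claims in prior 3 years > 3: 4 > 3 is true
  deductible > 4901 USD: 4695 > 4901 is false
  days until reported > 365 days: 388 > 365 is true
  policy age < 296 months: 324 < 296 is false
Combine:
[1.1] NOT false = true
[1.2] NOT false = true
[1.3] NOT true = false
[1] true OR true OR false = true
[2.1] NOT true = false
[2] false OR true = true
[3.2] NOT true = false
[3] true OR false = true
[4] false OR true OR false = true
[root] true AND true AND true AND true = true
Overall: true → paid

Paid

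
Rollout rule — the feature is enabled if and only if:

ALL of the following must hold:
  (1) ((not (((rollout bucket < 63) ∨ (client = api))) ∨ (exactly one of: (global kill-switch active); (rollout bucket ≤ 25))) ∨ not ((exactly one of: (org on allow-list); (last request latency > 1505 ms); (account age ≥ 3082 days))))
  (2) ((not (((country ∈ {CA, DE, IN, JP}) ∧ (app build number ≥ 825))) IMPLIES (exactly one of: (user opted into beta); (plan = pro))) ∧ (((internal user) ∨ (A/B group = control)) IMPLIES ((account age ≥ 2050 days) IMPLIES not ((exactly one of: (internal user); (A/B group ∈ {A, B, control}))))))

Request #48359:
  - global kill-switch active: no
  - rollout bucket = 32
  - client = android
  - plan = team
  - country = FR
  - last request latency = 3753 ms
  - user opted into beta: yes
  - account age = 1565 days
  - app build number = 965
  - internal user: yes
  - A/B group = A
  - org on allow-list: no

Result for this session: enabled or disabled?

Disabled

Atomic conditions:
  rollout bucket < 63: 32 < 63 is true
  client = api: android == api is false
  global kill-switch active: no → false
  rollout bucket ≤ 25: 32 ≤ 25 is false
  org on allow-list: no → false
  last request latency > 1505 ms: 3753 > 1505 is true
  account age ≥ 3082 days: 1565 ≥ 3082 is false
  country ∈ {CA, DE, IN, JP}: FR is not in the set → false
  app build number ≥ 825: 965 ≥ 825 is true
  user opted into beta: yes → true
  plan = pro: team == pro is false
  internal user: yes → true
  A/B group = control: A == control is false
  account age ≥ 2050 days: 1565 ≥ 2050 is false
  A/B group ∈ {A, B, control}: A is in the set → true
Combine:
[1.1.1.1] true OR false = true
[1.1.1] NOT true = false
[1.1.2] exactly-one(false, false) = false
[1.1] false OR false = false
[1.2.1] exactly-one(false, true, false) = true
[1.2] NOT true = false
[1] false OR false = false
[2.1.1.1] false AND true = false
[2.1.1] NOT false = true
[2.1.2] exactly-one(true, false) = true
[2.1] true → true = true
[2.2.1] true OR false = true
[2.2.2.2.1] exactly-one(true, true) = false
[2.2.2.2] NOT false = true
[2.2.2] false → true (antecedent false ⇒ implication holds) = true
[2.2] true → true = true
[2] true AND true = true
[root] false AND true = false
Overall: false → disabled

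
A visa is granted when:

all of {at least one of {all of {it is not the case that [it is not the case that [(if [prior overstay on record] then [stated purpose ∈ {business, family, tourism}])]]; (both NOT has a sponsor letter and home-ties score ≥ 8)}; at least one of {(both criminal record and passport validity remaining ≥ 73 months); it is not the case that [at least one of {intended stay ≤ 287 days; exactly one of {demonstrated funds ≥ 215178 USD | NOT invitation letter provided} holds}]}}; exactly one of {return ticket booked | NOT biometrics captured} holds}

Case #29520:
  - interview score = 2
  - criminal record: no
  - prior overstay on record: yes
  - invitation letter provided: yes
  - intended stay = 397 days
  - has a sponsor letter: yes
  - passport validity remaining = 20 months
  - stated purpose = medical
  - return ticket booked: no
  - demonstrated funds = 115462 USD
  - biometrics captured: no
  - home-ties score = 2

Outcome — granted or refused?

Granted

Atomic conditions:
  prior overstay on record: yes → true
  stated purpose ∈ {business, family, tourism}: medical is not in the set → false
  NOT has a sponsor letter: yes → false
  home-ties score ≥ 8: 2 ≥ 8 is false
  criminal record: no → false
  passport validity remaining ≥ 73 months: 20 ≥ 73 is false
  intended stay ≤ 287 days: 397 ≤ 287 is false
  demonstrated funds ≥ 215178 USD: 115462 ≥ 215178 is false
  NOT invitation letter provided: yes → false
  return ticket booked: no → false
  NOT biometrics captured: no → true
Combine:
[1.1.1.1.1] true → false = false
[1.1.1.1] NOT false = true
[1.1.1] NOT true = false
[1.1.2] false AND false = false
[1.1] false AND false = false
[1.2.1] false AND false = false
[1.2.2.1.2] exactly-one(false, false) = false
[1.2.2.1] false OR false = false
[1.2.2] NOT false = true
[1.2] false OR true = true
[1] false OR true = true
[2] exactly-one(false, true) = true
[root] true AND true = true
Overall: true → granted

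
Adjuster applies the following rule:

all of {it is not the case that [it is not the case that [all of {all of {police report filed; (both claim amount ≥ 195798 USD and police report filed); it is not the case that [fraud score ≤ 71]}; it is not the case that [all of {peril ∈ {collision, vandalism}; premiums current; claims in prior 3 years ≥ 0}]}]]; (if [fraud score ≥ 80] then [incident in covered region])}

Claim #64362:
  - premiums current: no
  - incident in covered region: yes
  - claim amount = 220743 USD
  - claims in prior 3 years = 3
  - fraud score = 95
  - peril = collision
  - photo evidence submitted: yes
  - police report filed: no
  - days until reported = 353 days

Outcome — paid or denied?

Denied

Atomic conditions:
  police report filed: no → false
  claim amount ≥ 195798 USD: 220743 ≥ 195798 is true
  fraud score ≤ 71: 95 ≤ 71 is false
  peril ∈ {collision, vandalism}: collision is in the set → true
  premiums current: no → false
  claims in prior 3 years ≥ 0: 3 ≥ 0 is true
  fraud score ≥ 80: 95 ≥ 80 is true
  incident in covered region: yes → true
Combine:
[1.1.1.1.2] true AND false = false
[1.1.1.1.3] NOT false = true
[1.1.1.1] false AND false AND true = false
[1.1.1.2.1] true AND false AND true = false
[1.1.1.2] NOT false = true
[1.1.1] false AND true = false
[1.1] NOT false = true
[1] NOT true = false
[2] true → true = true
[root] false AND true = false
Overall: false → denied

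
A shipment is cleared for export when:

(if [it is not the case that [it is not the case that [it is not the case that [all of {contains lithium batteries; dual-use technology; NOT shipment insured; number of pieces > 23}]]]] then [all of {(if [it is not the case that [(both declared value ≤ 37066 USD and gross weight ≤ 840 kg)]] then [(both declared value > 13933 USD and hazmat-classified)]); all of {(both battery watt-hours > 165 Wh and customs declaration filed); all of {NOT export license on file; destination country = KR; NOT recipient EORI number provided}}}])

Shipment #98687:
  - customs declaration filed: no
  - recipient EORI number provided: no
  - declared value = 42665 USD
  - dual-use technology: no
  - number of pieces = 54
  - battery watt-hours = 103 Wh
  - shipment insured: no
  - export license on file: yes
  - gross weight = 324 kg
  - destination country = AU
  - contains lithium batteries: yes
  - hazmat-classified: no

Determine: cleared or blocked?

Blocked

Atomic conditions:
  contains lithium batteries: yes → true
  dual-use technology: no → false
  NOT shipment insured: no → true
  number of pieces > 23: 54 > 23 is true
  declared value ≤ 37066 USD: 42665 ≤ 37066 is false
  gross weight ≤ 840 kg: 324 ≤ 840 is true
  declared value > 13933 USD: 42665 > 13933 is true
  hazmat-classified: no → false
  battery watt-hours > 165 Wh: 103 > 165 is false
  customs declaration filed: no → false
  NOT export license on file: yes → false
  destination country = KR: AU == KR is false
  NOT recipient EORI number provided: no → true
Combine:
[1.1.1.1] true AND false AND true AND true = false
[1.1.1] NOT false = true
[1.1] NOT true = false
[1] NOT false = true
[2.1.1.1] false AND true = false
[2.1.1] NOT false = true
[2.1.2] true AND false = false
[2.1] true → false = false
[2.2.1] false AND false = false
[2.2.2] false AND false AND true = false
[2.2] false AND false = false
[2] false AND false = false
[root] true → false = false
Overall: false → blocked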